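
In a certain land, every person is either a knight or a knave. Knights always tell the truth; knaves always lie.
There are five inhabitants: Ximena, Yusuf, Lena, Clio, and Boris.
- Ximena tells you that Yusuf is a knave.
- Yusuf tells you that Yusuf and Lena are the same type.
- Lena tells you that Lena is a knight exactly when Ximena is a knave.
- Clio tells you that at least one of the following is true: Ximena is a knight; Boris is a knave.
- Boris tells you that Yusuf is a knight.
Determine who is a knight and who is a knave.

Ximena is a knave, Yusuf is a knight, Lena is a knight, Clio is a knave, and Boris is a knight.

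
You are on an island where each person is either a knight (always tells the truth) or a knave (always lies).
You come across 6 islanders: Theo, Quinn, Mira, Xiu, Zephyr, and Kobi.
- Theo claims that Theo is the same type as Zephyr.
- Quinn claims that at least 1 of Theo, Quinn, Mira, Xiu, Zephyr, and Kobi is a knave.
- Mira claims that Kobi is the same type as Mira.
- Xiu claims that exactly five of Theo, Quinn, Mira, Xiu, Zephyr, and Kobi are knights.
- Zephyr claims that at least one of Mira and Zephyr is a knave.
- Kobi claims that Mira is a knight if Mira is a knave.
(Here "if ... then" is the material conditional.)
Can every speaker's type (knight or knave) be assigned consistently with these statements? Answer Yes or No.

No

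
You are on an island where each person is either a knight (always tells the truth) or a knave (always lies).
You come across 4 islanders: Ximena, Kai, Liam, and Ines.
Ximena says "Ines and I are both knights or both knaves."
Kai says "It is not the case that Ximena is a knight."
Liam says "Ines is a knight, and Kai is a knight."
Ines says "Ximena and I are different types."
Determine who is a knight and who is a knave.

Ximena is a knave, Kai is a knight, Liam is a knight, and Ines is a knight.

Ximena is a knave; "Ines and I are both knights or both knaves" is False, as required.
Since Kai is a knight, "it is not the case that Ximena is a knight" needs to be true, which holds.
As a knight, Liam's statement "Ines is a knight, and Kai is a knight" should be true; it is.
Ines is a knight, so "Ximena and I are different types" must be true — and it is.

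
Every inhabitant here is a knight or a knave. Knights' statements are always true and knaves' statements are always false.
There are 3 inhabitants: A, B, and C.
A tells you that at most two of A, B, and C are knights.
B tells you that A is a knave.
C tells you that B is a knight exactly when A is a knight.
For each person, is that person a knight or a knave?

Since A is a knight, "at most two of A, B, and C are knights" needs to be true, which holds.
B is a knave, so "A is a knave" must be false — and it is.
C (knave): "B is a knight exactly when A is a knight" — false. ✓

A is a knight, B is a knave, and C is a knave.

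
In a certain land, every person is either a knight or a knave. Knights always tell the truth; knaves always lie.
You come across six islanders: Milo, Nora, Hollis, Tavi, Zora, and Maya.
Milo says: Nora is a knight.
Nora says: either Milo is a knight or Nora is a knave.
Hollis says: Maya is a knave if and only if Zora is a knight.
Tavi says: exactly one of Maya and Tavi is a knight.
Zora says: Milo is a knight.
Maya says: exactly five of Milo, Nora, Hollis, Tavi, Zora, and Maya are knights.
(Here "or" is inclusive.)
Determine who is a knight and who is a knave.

Milo is a knight, Nora is a knight, Hollis is a knight, Tavi is a knave, Zora is a knight, and Maya is a knave.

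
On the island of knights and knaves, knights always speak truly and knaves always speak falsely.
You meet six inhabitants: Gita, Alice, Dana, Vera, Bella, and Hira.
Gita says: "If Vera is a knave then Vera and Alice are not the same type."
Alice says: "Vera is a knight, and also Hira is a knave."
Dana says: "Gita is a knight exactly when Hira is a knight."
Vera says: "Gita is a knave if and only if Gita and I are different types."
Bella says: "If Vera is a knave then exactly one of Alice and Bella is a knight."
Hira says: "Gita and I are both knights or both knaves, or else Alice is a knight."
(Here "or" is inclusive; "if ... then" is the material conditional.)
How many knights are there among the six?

5

The unique consistent assignment is Gita=knight, Alice=knave, Dana=knight, Vera=knight, Bella=knight, Hira=knight.
That has 5 knights.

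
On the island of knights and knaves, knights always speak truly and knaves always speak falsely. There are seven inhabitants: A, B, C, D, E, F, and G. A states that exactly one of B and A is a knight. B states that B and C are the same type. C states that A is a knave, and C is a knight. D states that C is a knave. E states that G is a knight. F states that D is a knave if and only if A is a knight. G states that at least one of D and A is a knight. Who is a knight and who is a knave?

Knights: C. Knaves: A, B, D, E, F, and G.

A is a knave, so "exactly one of B and A is a knight" must be False — and it is.
B is a knave, so "B and C are the same type" must be False — and it is.
Since C is a knight, "A is a knave, and C is a knight" needs to be true, which holds.
Since D is a knave, "C is a knave" needs to be False, which holds.
E (knave): "G is a knight" — False. ✓
As a knave, F's statement "D is a knave if and only if A is a knight" should be False; it is.
As a knave, G's statement "at least one of D and A is a knight" should be False; it is.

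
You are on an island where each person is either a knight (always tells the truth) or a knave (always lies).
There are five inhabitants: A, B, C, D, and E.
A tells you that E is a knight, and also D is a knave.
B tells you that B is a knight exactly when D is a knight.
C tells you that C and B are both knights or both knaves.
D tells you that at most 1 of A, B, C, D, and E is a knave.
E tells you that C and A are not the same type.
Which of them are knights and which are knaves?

Suppose A is a knight. Then A's statement "E is a knight, and also D is a knave" would have to be true. Checking the 16 ways to assign the others, none is consistent with every speaker.
(For instance, with B=knight, C=knight, D=knight, E=knight, A's claim "E is a knight, and also D is a knave" comes out false where it would need to be true.)
So A must be a knave, making "E is a knight, and also D is a knave" false. Taking A=knave, B=knight, C=knight, D=knight, E=knight, each remaining statement checks out:
  B (knight): "B is a knight exactly when D is a knight" — true. ✓
  C (knight): "C and B are both knights or both knaves" — true. ✓
  D (knight): "at most 1 of A, B, C, D, and E is a knave" — true. ✓
  E (knight): "C and A are not the same type" — true. ✓
This is the unique consistent assignment.

A is a knave, B is a knight, C is a knight, D is a knight, and E is a knight.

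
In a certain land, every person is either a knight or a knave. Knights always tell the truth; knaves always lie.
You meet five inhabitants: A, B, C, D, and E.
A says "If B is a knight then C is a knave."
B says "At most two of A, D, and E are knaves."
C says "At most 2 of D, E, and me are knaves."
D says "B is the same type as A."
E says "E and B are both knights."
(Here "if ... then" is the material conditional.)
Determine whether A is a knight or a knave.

A is a knave.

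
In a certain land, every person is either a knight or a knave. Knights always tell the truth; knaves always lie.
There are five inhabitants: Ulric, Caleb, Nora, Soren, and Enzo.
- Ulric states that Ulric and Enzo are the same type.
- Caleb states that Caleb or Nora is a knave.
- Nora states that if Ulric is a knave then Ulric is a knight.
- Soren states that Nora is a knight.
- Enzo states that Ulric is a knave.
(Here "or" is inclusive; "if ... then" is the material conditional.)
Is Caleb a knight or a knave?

Caleb is a knight.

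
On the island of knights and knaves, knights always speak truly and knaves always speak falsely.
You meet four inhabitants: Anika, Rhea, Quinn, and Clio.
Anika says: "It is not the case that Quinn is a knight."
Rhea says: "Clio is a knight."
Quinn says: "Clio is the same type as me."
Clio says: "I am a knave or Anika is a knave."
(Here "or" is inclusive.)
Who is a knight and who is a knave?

Anika is a knave, so "it is not the case that Quinn is a knight" must be false — and it is.
Since Rhea is a knight, "Clio is a knight" needs to be True, which holds.
Quinn is a knight, so "Clio is the same type as me" must be True — and it is.
Clio is a knight, and the claim "I am a knave or Anika is a knave" is indeed True.

Anika is a knave, Rhea is a knight, Quinn is a knight, and Clio is a knight.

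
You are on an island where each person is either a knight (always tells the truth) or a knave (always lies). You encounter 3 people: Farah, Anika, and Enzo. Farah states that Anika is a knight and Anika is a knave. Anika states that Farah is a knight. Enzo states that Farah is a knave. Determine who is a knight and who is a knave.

Farah is a knave, and the claim "Anika is a knight and Anika is a knave" is indeed False.
Anika (knave): "Farah is a knight" — False. ✓
Enzo is a knight, and the claim "Farah is a knave" is indeed true.

Farah is a knave, Anika is a knave, and Enzo is a knight.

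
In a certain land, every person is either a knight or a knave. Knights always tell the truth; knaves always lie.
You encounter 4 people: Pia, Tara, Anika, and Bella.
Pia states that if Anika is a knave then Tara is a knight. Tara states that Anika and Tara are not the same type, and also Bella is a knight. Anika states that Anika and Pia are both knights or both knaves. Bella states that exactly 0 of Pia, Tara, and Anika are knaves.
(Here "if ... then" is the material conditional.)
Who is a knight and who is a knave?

Pia is a knight, so "if Anika is a knave then Tara is a knight" must be True — and it is.
Tara is a knave; "Anika and Tara are not the same type, and also Bella is a knight" is False, as required.
Anika (knight): "Anika and Pia are both knights or both knaves" — True. ✓
Bella is a knave, and the claim "exactly 0 of Pia, Tara, and Anika are knaves" is indeed False.

Knights: Pia and Anika. Knaves: Tara and Bella.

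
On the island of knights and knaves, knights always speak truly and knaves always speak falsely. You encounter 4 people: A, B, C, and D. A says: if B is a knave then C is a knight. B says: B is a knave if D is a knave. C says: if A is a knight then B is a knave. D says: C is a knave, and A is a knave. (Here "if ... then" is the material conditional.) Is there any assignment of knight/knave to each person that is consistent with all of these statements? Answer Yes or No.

No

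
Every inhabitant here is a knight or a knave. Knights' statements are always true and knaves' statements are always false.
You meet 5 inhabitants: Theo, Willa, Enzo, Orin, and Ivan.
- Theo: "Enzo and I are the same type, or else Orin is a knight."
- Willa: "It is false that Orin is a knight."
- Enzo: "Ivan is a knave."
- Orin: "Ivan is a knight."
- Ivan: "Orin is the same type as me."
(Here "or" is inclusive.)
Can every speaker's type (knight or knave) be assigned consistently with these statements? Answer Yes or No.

One consistent assignment: Theo=knight, Willa=knave, Enzo=knave, Orin=knight, Ivan=knight.

Yes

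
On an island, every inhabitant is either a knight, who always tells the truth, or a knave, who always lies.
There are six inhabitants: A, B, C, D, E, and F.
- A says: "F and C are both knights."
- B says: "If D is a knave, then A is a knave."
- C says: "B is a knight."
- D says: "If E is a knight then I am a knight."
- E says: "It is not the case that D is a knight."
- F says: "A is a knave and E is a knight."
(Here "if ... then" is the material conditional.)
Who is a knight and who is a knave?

A is a knave, B is a knight, C is a knight, D is a knight, E is a knave, and F is a knave.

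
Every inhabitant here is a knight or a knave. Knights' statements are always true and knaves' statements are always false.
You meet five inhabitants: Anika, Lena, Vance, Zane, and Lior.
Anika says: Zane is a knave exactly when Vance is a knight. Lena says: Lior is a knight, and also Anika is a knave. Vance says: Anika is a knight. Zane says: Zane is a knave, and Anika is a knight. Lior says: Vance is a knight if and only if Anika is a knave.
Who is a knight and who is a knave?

Anika is a knave; "Zane is a knave exactly when Vance is a knight" is false, as required.
Lena (knave): "Lior is a knight, and also Anika is a knave" — false. ✓
Vance (knave): "Anika is a knight" — false. ✓
Zane is a knave; "Zane is a knave, and Anika is a knight" is false, as required.
Lior (knave): "Vance is a knight if and only if Anika is a knave" — false. ✓

Anika is a knave, Lena is a knave, Vance is a knave, Zane is a knave, and Lior is a knave.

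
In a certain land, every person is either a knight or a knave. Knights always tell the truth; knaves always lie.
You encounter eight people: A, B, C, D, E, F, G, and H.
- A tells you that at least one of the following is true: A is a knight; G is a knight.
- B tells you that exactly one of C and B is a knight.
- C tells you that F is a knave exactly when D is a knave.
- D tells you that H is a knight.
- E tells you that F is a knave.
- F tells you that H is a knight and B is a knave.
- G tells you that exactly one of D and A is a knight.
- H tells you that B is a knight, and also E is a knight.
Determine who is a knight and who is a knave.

Knights: A, B, D, E, and H. Knaves: C, F, and G.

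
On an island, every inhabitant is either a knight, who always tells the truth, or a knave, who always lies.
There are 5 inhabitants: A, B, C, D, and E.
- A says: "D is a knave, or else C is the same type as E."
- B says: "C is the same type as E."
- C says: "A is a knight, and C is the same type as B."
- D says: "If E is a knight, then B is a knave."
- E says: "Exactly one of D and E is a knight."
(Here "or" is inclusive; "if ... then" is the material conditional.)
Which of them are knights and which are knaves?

A is a knight, B is a knight, C is a knight, D is a knave, and E is a knight.

A is a knight; "D is a knave, or else C is the same type as E" is True, as required.
B is a knight; "C is the same type as E" is True, as required.
Since C is a knight, "A is a knight, and C is the same type as B" needs to be True, which holds.
D is a knave, so "if E is a knight, then B is a knave" must be False — and it is.
E is a knight; "exactly one of D and E is a knight" is True, as required.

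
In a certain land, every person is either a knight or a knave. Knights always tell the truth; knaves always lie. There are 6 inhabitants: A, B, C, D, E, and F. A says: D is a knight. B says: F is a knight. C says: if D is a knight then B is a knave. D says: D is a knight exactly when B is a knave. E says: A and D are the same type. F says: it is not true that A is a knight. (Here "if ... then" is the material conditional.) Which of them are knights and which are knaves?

A (knight): "D is a knight" — true. ✓
B is a knave, so "F is a knight" must be false — and it is.
C is a knight, and the claim "if D is a knight then B is a knave" is indeed true.
Since D is a knight, "D is a knight exactly when B is a knave" needs to be true, which holds.
E is a knight, so "A and D are the same type" must be true — and it is.
F is a knave, so "it is not true that A is a knight" must be false — and it is.

A is a knight, B is a knave, C is a knight, D is a knight, E is a knight, and F is a knave.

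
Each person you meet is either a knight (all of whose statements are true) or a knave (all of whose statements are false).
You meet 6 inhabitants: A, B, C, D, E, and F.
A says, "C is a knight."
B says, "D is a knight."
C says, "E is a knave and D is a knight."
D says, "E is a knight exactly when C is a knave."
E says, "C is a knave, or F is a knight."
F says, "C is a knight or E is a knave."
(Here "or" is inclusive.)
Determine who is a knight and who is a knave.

Knights: B, D, and E. Knaves: A, C, and F.

A is a knave, and the claim "C is a knight" is indeed False.
B (knight): "D is a knight" — true. ✓
C is a knave, so "E is a knave and D is a knight" must be False — and it is.
Since D is a knight, "E is a knight exactly when C is a knave" needs to be true, which holds.
E (knight): "C is a knave, or F is a knight" — true. ✓
F is a knave, so "C is a knight or E is a knave" must be False — and it is.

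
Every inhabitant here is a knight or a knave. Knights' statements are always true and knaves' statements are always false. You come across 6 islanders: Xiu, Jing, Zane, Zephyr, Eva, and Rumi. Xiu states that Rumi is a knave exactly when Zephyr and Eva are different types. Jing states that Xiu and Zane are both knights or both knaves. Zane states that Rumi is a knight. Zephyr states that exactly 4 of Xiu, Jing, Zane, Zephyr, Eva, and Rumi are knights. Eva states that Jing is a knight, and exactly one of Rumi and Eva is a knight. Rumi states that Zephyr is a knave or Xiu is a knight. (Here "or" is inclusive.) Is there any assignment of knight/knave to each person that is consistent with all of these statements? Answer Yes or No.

No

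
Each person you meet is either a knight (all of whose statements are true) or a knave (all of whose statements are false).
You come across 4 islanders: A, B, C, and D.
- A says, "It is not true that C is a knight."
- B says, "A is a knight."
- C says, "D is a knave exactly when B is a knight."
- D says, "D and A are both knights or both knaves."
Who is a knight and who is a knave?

A is a knight, B is a knight, C is a knave, and D is a knight.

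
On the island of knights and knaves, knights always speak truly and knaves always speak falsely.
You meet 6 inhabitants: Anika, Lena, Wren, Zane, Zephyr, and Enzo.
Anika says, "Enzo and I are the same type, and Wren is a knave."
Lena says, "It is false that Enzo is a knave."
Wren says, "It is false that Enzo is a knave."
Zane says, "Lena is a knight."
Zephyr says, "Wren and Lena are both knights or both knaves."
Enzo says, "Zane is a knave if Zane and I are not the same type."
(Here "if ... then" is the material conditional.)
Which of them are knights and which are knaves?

Anika is a knave, Lena is a knight, Wren is a knight, Zane is a knight, Zephyr is a knight, and Enzo is a knight.

Anika (knave): "Enzo and I are the same type, and Wren is a knave" — False. ✓
As a knight, Lena's statement "it is false that Enzo is a knave" should be True; it is.
As a knight, Wren's statement "it is false that Enzo is a knave" should be True; it is.
Zane is a knight, so "Lena is a knight" must be True — and it is.
Zephyr (knight): "Wren and Lena are both knights or both knaves" — True. ✓
Enzo is a knight; "Zane is a knave if Zane and I are not the same type" is True, as required.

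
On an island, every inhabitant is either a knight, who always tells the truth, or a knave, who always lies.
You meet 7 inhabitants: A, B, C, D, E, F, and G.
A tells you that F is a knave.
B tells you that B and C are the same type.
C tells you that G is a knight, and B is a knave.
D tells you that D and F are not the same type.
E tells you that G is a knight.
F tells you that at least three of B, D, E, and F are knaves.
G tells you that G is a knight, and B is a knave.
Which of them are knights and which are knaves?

A is a knight, B is a knave, C is a knight, D is a knight, E is a knight, F is a knave, and G is a knight.

A is a knight, so "F is a knave" must be true — and it is.
B (knave): "B and C are the same type" — false. ✓
C is a knight, and the claim "G is a knight, and B is a knave" is indeed true.
D (knight): "D and F are not the same type" — true. ✓
E is a knight, so "G is a knight" must be true — and it is.
As a knave, F's statement "at least three of B, D, E, and F are knaves" should be false; it is.
Since G is a knight, "G is a knight, and B is a knave" needs to be true, which holds.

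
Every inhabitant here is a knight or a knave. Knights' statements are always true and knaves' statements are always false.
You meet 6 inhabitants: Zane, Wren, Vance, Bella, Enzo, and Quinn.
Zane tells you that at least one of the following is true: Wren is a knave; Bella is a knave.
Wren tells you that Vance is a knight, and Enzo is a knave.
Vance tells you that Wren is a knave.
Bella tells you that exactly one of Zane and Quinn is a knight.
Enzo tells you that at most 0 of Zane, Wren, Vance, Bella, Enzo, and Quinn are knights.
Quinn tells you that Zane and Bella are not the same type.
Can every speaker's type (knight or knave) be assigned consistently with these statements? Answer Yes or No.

No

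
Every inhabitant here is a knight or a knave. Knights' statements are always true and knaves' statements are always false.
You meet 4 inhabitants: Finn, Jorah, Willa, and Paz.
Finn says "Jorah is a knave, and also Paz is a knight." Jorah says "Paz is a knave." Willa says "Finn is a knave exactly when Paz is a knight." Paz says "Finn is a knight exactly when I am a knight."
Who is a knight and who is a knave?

Finn is a knight, Jorah is a knave, Willa is a knave, and Paz is a knight.

Finn is a knight; "Jorah is a knave, and also Paz is a knight" is true, as required.
As a knave, Jorah's statement "Paz is a knave" should be false; it is.
Willa is a knave; "Finn is a knave exactly when Paz is a knight" is false, as required.
Paz is a knight, and the claim "Finn is a knight exactly when I am a knight" is indeed true.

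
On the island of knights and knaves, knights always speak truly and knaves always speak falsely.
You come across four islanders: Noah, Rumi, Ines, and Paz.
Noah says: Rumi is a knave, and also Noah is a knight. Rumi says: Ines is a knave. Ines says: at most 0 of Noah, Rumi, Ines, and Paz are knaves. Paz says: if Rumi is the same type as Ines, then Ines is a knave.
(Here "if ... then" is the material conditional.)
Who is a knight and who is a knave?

Noah is a knave, Rumi is a knight, Ines is a knave, and Paz is a knight.

Suppose Noah is a knight. Then Noah's statement "Rumi is a knave, and also Noah is a knight" would have to be true. Checking the 8 ways to assign the others, none is consistent with every speaker.
(For instance, with Rumi=knight, Ines=knave, Paz=knight, Noah's claim "Rumi is a knave, and also Noah is a knight" comes out false where it would need to be true.)
So Noah must be a knave, making "Rumi is a knave, and also Noah is a knight" false. Taking Noah=knave, Rumi=knight, Ines=knave, Paz=knight, each remaining statement checks out:
  Rumi (knight): "Ines is a knave" — true. ✓
  Ines (knave): "at most 0 of Noah, Rumi, Ines, and Paz are knaves" — false. ✓
  Paz (knight): "if Rumi is the same type as Ines, then Ines is a knave" — true. ✓
This is the unique consistent assignment.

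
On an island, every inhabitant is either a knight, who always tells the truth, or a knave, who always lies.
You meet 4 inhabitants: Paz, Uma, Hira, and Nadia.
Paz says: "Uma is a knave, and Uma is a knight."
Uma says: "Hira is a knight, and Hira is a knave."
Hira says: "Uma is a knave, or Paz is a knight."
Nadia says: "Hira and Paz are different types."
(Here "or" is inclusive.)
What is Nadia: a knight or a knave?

Nadia is a knight.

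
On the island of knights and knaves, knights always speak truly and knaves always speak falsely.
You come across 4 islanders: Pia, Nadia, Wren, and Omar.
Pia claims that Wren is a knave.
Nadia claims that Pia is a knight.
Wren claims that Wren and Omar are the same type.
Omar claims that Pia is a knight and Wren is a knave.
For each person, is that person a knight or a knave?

Pia is a knight; "Wren is a knave" is true, as required.
Nadia is a knight, and the claim "Pia is a knight" is indeed true.
Since Wren is a knave, "Wren and Omar are the same type" needs to be False, which holds.
As a knight, Omar's statement "Pia is a knight and Wren is a knave" should be true; it is.

Knights: Pia, Nadia, and Omar. Knaves: Wren.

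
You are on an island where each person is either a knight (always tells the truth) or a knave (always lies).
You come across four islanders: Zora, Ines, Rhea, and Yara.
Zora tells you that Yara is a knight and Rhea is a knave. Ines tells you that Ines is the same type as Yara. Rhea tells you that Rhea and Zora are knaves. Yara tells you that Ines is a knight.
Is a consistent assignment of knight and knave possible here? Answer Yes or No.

Yes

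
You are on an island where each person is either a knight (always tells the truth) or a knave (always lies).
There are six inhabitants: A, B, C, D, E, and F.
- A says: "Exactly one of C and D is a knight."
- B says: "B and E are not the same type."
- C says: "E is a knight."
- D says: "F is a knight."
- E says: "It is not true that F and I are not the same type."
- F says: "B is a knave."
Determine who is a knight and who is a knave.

A is a knight, B is a knave, C is a knave, D is a knight, E is a knave, and F is a knight.

A is a knight, so "exactly one of C and D is a knight" must be true — and it is.
As a knave, B's statement "B and E are not the same type" should be False; it is.
As a knave, C's statement "E is a knight" should be False; it is.
D is a knight; "F is a knight" is true, as required.
E is a knave, so "it is not true that F and I are not the same type" must be False — and it is.
As a knight, F's statement "B is a knave" should be true; it is.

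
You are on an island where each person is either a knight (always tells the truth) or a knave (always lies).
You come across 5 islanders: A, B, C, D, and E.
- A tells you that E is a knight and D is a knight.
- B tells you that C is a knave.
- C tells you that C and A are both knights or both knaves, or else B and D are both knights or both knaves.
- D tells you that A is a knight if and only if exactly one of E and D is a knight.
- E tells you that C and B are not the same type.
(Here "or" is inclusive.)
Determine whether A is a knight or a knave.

A is a knave.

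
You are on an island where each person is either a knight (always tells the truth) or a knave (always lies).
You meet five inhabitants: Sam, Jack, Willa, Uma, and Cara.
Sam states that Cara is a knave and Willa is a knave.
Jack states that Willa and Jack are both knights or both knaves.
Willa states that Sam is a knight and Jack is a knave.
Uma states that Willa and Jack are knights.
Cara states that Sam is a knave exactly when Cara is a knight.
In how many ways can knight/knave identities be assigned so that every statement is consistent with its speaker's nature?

0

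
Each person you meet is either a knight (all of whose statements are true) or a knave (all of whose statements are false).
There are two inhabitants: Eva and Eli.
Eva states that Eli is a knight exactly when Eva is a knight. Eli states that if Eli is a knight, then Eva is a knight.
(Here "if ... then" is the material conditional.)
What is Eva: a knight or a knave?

Consistent assignments: {Eva=knight, Eli=knight}
In every consistent assignment, Eva is a knight.

Eva is a knight.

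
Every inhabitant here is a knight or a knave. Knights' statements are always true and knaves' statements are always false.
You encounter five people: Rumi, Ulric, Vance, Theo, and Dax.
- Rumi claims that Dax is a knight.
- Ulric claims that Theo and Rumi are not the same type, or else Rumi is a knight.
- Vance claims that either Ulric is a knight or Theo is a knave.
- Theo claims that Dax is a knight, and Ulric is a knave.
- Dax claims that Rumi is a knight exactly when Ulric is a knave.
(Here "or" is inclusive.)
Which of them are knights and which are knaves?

Knights: Vance. Knaves: Rumi, Ulric, Theo, and Dax.

Suppose Rumi is a knight. Then Rumi's statement "Dax is a knight" would have to be true. Checking the 16 ways to assign the others, none is consistent with every speaker.
(For instance, with Ulric=knave, Vance=knight, Theo=knave, Dax=knave, Rumi's claim "Dax is a knight" comes out false where it would need to be true.)
So Rumi must be a knave, making "Dax is a knight" false. Taking Rumi=knave, Ulric=knave, Vance=knight, Theo=knave, Dax=knave, each remaining statement checks out:
  Ulric (knave): "Theo and Rumi are not the same type, or else Rumi is a knight" — false. ✓
  Vance (knight): "either Ulric is a knight or Theo is a knave" — true. ✓
  Theo (knave): "Dax is a knight, and Ulric is a knave" — false. ✓
  Dax (knave): "Rumi is a knight exactly when Ulric is a knave" — false. ✓
This is the unique consistent assignment.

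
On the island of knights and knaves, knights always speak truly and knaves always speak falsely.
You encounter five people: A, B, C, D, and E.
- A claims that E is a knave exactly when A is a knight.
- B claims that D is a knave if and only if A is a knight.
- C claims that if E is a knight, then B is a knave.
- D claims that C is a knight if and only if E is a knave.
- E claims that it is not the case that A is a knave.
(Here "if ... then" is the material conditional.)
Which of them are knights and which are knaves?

A is a knave, so "E is a knave exactly when A is a knight" must be False — and it is.
Since B is a knight, "D is a knave if and only if A is a knight" needs to be True, which holds.
As a knight, C's statement "if E is a knight, then B is a knave" should be True; it is.
D (knight): "C is a knight if and only if E is a knave" — True. ✓
Since E is a knave, "it is not the case that A is a knave" needs to be False, which holds.

A is a knave, B is a knight, C is a knight, D is a knight, and E is a knave.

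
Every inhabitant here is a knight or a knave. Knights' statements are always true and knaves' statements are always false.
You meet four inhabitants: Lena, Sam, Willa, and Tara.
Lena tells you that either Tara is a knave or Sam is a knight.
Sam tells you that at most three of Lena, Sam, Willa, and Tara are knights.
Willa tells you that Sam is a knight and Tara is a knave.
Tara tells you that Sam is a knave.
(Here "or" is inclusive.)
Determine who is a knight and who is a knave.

Lena is a knight, Sam is a knight, Willa is a knight, and Tara is a knave.

Since Lena is a knight, "either Tara is a knave or Sam is a knight" needs to be true, which holds.
Sam is a knight, so "at most three of Lena, Sam, Willa, and Tara are knights" must be true — and it is.
Since Willa is a knight, "Sam is a knight and Tara is a knave" needs to be true, which holds.
Since Tara is a knave, "Sam is a knave" needs to be false, which holds.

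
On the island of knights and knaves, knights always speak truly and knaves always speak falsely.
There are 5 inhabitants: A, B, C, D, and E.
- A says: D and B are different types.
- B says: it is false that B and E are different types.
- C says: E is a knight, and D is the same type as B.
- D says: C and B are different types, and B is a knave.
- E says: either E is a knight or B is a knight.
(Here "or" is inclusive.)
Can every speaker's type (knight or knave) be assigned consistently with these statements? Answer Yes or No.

Yes

One consistent assignment: A=knight, B=knight, C=knave, D=knave, E=knight.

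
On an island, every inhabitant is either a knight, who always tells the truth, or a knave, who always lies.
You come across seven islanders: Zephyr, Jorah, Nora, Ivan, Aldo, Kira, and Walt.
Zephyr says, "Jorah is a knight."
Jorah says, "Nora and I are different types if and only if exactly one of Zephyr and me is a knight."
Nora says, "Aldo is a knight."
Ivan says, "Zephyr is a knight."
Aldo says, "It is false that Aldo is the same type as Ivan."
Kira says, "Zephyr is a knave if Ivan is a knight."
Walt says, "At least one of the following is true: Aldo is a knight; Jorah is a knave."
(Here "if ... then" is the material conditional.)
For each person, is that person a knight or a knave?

Zephyr (knave): "Jorah is a knight" — false. ✓
Since Jorah is a knave, "Nora and I are different types if and only if exactly one of Zephyr and me is a knight" needs to be false, which holds.
Since Nora is a knight, "Aldo is a knight" needs to be True, which holds.
Since Ivan is a knave, "Zephyr is a knight" needs to be false, which holds.
Aldo is a knight, so "it is false that Aldo is the same type as Ivan" must be True — and it is.
Since Kira is a knight, "Zephyr is a knave if Ivan is a knight" needs to be True, which holds.
Since Walt is a knight, "at least one of the following is true: Aldo is a knight; Jorah is a knave" needs to be True, which holds.

Zephyr is a knave, Jorah is a knave, Nora is a knight, Ivan is a knave, Aldo is a knight, Kira is a knight, and Walt is a knight.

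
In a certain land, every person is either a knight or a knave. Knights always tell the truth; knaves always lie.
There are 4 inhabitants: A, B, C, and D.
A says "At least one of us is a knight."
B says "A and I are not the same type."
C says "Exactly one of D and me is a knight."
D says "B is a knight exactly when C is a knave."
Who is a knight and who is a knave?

A is a knave, B is a knave, C is a knave, and D is a knave.

Suppose A is a knight. Then A's statement "at least one of us is a knight" would have to be true. Checking the 8 ways to assign the others, none is consistent with every speaker.
(For instance, with B=knave, C=knave, D=knave, B's claim "A and I are not the same type" comes out true where it would need to be false.)
So A must be a knave, making "at least one of us is a knight" false. Taking A=knave, B=knave, C=knave, D=knave, each remaining statement checks out:
  B (knave): "A and I are not the same type" — false. ✓
  C (knave): "exactly one of D and me is a knight" — false. ✓
  D (knave): "B is a knight exactly when C is a knave" — false. ✓
This is the unique consistent assignment.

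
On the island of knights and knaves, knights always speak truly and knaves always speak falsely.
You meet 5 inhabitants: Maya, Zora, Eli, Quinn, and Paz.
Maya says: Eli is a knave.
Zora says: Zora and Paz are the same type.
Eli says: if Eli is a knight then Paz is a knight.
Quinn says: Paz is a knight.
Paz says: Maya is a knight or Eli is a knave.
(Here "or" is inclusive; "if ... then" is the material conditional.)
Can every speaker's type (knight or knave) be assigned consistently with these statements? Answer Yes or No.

No

Checking all 32 assignments, each has at least one speaker whose statement's truth value contradicts their type.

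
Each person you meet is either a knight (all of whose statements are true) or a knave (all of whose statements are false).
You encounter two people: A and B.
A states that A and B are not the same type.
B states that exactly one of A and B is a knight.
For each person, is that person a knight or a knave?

A is a knave and B is a knave.

Suppose A is a knight. Then A's statement "A and B are not the same type" would have to be true. Checking the 2 ways to assign the others, none is consistent with every speaker.
(For instance, with B=knave, B's claim "exactly one of A and B is a knight" comes out true where it would need to be false.)
So A must be a knave, making "A and B are not the same type" false. Taking A=knave, B=knave, each remaining statement checks out:
  B (knave): "exactly one of A and B is a knight" — false. ✓
This is the unique consistent assignment.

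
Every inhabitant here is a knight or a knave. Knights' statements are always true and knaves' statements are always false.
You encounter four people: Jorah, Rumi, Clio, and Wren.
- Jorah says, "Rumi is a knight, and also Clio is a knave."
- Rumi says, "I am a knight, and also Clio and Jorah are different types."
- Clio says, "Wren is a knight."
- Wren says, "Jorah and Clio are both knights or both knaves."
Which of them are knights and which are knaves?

Jorah is a knight, Rumi is a knight, Clio is a knave, and Wren is a knave.

Suppose Jorah is a knave. Then Jorah's statement "Rumi is a knight, and also Clio is a knave" would have to be false. Checking the 8 ways to assign the others, none is consistent with every speaker.
(For instance, with Rumi=knight, Clio=knave, Wren=knave, Jorah's claim "Rumi is a knight, and also Clio is a knave" comes out true where it would need to be false.)
So Jorah must be a knight, making "Rumi is a knight, and also Clio is a knave" true. Taking Jorah=knight, Rumi=knight, Clio=knave, Wren=knave, each remaining statement checks out:
  Rumi (knight): "I am a knight, and also Clio and Jorah are different types" — true. ✓
  Clio (knave): "Wren is a knight" — false. ✓
  Wren (knave): "Jorah and Clio are both knights or both knaves" — false. ✓
This is the unique consistent assignment.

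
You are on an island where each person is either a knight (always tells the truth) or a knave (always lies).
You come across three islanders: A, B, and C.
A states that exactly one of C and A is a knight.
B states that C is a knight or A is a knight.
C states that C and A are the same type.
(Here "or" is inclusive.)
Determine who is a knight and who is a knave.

Suppose A is a knave. Then A's statement "exactly one of C and A is a knight" would have to be false. Checking the 4 ways to assign the others, none is consistent with every speaker.
(For instance, with B=knight, C=knave, B's claim "C is a knight or A is a knight" comes out false where it would need to be true.)
So A must be a knight, making "exactly one of C and A is a knight" true. Taking A=knight, B=knight, C=knave, each remaining statement checks out:
  B (knight): "C is a knight or A is a knight" — true. ✓
  C (knave): "C and A are the same type" — false. ✓
This is the unique consistent assignment.

A is a knight, B is a knight, and C is a knave.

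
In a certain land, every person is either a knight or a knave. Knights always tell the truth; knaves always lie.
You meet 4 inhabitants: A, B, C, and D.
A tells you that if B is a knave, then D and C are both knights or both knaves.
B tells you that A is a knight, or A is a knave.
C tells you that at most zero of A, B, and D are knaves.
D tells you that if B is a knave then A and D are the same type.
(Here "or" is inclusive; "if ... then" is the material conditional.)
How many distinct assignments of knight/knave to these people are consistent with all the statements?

1

Consistent assignments:
  A=knight, B=knight, C=knight, D=knight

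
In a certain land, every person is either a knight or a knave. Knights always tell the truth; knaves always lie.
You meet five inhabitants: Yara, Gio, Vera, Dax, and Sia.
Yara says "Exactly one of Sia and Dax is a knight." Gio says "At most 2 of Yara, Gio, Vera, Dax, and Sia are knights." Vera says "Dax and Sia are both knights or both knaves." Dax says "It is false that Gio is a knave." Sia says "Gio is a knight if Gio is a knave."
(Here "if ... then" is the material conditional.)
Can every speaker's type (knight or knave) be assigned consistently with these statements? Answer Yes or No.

No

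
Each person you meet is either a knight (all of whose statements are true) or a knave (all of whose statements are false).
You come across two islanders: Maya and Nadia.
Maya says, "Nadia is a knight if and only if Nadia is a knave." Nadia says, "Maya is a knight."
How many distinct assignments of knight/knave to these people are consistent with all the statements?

1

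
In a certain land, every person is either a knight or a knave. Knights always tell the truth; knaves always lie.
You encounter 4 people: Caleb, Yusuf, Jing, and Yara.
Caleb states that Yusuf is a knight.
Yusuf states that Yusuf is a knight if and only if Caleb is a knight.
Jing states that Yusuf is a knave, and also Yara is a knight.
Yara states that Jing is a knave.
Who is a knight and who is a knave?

Caleb is a knight, Yusuf is a knight, Jing is a knave, and Yara is a knight.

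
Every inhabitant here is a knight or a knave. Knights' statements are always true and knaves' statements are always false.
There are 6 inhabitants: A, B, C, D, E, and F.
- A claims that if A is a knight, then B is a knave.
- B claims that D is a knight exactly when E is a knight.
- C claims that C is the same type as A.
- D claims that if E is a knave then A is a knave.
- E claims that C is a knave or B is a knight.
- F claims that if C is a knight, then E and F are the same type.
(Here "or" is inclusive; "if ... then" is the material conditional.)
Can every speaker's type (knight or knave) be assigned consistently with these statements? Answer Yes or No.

No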